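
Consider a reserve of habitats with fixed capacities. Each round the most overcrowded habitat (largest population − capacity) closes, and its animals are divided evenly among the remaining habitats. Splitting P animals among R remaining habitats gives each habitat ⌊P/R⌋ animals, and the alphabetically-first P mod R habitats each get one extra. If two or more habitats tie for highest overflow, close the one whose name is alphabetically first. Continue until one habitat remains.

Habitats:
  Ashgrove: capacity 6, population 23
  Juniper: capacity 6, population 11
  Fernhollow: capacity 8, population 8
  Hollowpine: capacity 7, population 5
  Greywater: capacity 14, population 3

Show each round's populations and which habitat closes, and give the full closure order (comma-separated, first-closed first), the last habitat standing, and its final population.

Round 1: Ashgrove=23 Fernhollow=8 Greywater=3 Hollowpine=5 Juniper=11 → close Ashgrove (overflow 17)
  23÷4 = 5 each, +1 to first 3
Round 2: Fernhollow=14 Greywater=9 Hollowpine=11 Juniper=16 → close Juniper (overflow 10)
  16÷3 = 5 each, +1 to first 1
Round 3: Fernhollow=20 Greywater=14 Hollowpine=16 → close Fernhollow (overflow 12)
  20÷2 = 10 each, +1 to first 0
Round 4: Greywater=24 Hollowpine=26 → close Hollowpine (overflow 19)
  26÷1 = 26 each, +1 to first 0

Closure order: Ashgrove, Juniper, Fernhollow, Hollowpine
Last habitat: Greywater with 50 animals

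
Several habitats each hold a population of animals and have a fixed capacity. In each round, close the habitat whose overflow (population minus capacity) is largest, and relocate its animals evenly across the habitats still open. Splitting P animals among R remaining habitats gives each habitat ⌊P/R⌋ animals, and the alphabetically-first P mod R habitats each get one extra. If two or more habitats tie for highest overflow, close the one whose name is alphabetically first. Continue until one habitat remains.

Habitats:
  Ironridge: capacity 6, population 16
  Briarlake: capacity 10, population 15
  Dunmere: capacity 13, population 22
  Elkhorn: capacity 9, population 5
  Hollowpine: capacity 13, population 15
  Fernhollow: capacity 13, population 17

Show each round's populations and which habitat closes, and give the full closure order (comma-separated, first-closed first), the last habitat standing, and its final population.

Closure order: Ironridge, Dunmere, Briarlake, Fernhollow, Hollowpine
Last habitat: Elkhorn with 90 animals

Round 1: Briarlake=15 Dunmere=22 Elkhorn=5 Fernhollow=17 Hollowpine=15 Ironridge=16 → close Ironridge (overflow 10)
  16÷5 = 3 each, +1 to first 1
Round 2: Briarlake=19 Dunmere=25 Elkhorn=8 Fernhollow=20 Hollowpine=18 → close Dunmere (overflow 12)
  25÷4 = 6 each, +1 to first 1
Round 3: Briarlake=26 Elkhorn=14 Fernhollow=26 Hollowpine=24 → close Briarlake (overflow 16)
  26÷3 = 8 each, +1 to first 2
Round 4: Elkhorn=23 Fernhollow=35 Hollowpine=32 → close Fernhollow (overflow 22)
  35÷2 = 17 each, +1 to first 1
Round 5: Elkhorn=41 Hollowpine=49 → close Hollowpine (overflow 36)
  49÷1 = 49 each, +1 to first 0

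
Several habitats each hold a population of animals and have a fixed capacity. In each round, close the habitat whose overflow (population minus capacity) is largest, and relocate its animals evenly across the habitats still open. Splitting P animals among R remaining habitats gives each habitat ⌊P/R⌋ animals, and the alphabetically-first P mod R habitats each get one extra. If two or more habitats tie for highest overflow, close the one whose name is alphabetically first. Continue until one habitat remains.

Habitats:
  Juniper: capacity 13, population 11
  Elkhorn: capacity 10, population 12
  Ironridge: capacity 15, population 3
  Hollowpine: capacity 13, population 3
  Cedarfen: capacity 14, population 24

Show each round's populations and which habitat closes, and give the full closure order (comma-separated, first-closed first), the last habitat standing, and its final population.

Round 1: Cedarfen=24 Elkhorn=12 Hollowpine=3 Ironridge=3 Juniper=11 → close Cedarfen (overflow 10)
  24÷4 = 6 each, +1 to first 0
Round 2: Elkhorn=18 Hollowpine=9 Ironridge=9 Juniper=17 → close Elkhorn (overflow 8)
  18÷3 = 6 each, +1 to first 0
Round 3: Hollowpine=15 Ironridge=15 Juniper=23 → close Juniper (overflow 10)
  23÷2 = 11 each, +1 to first 1
Round 4: Hollowpine=27 Ironridge=26 → close Hollowpine (overflow 14)
  27÷1 = 27 each, +1 to first 0

Closure order: Cedarfen, Elkhorn, Juniper, Hollowpine
Last habitat: Ironridge with 53 animals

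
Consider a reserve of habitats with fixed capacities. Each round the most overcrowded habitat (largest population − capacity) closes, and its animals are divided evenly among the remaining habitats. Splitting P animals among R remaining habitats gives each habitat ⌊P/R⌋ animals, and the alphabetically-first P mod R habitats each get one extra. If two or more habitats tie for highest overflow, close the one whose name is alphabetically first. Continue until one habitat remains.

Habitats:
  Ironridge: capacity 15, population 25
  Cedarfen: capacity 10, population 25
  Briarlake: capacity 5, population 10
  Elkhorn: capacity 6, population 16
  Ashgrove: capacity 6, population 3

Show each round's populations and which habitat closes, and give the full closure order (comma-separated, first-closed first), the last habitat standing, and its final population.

Round 1: Ashgrove=3 Briarlake=10 Cedarfen=25 Elkhorn=16 Ironridge=25 → close Cedarfen (overflow 15)
  25÷4 = 6 each, +1 to first 1
Round 2: Ashgrove=10 Briarlake=16 Elkhorn=22 Ironridge=31 → close Elkhorn (overflow 16)
  22÷3 = 7 each, +1 to first 1
Round 3: Ashgrove=18 Briarlake=23 Ironridge=38 → close Ironridge (overflow 23)
  38÷2 = 19 each, +1 to first 0
Round 4: Ashgrove=37 Briarlake=42 → close Briarlake (overflow 37)
  42÷1 = 42 each, +1 to first 0

Closure order: Cedarfen, Elkhorn, Ironridge, Briarlake
Last habitat: Ashgrove with 79 animals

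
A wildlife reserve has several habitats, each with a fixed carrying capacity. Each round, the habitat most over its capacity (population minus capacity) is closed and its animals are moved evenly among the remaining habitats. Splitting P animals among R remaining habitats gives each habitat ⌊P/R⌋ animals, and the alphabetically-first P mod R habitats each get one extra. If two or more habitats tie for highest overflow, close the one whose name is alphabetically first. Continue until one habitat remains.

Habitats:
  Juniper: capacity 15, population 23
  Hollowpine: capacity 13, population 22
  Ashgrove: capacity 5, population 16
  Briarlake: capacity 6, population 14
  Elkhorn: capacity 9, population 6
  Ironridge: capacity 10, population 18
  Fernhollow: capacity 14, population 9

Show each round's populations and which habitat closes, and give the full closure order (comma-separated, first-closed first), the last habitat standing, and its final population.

Round 1: Ashgrove=16 Briarlake=14 Elkhorn=6 Fernhollow=9 Hollowpine=22 Ironridge=18 Juniper=23 → close Ashgrove (overflow 11)
  16÷6 = 2 each, +1 to first 4
Round 2: Briarlake=17 Elkhorn=9 Fernhollow=12 Hollowpine=25 Ironridge=20 Juniper=25 → close Hollowpine (overflow 12)
  25÷5 = 5 each, +1 to first 0
Round 3: Briarlake=22 Elkhorn=14 Fernhollow=17 Ironridge=25 Juniper=30 → close Briarlake (overflow 16)
  22÷4 = 5 each, +1 to first 2
Round 4: Elkhorn=20 Fernhollow=23 Ironridge=30 Juniper=35 → close Ironridge (overflow 20)
  30÷3 = 10 each, +1 to first 0
Round 5: Elkhorn=30 Fernhollow=33 Juniper=45 → close Juniper (overflow 30)
  45÷2 = 22 each, +1 to first 1
Round 6: Elkhorn=53 Fernhollow=55 → close Elkhorn (overflow 44)
  53÷1 = 53 each, +1 to first 0

Closure order: Ashgrove, Hollowpine, Briarlake, Ironridge, Juniper, Elkhorn
Last habitat: Fernhollow with 108 animals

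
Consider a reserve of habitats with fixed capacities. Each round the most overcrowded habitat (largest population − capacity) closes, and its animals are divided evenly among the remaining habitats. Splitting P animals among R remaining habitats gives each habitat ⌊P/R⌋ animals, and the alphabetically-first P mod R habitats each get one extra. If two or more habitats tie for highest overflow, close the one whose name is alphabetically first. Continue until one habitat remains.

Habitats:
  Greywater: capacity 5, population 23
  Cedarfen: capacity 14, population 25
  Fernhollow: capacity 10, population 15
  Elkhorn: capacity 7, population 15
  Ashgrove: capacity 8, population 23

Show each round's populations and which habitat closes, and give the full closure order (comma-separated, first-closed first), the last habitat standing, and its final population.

Round 1: Ashgrove=23 Cedarfen=25 Elkhorn=15 Fernhollow=15 Greywater=23 → close Greywater (overflow 18)
  23÷4 = 5 each, +1 to first 3
Round 2: Ashgrove=29 Cedarfen=31 Elkhorn=21 Fernhollow=20 → close Ashgrove (overflow 21)
  29÷3 = 9 each, +1 to first 2
Round 3: Cedarfen=41 Elkhorn=31 Fernhollow=29 → close Cedarfen (overflow 27)
  41÷2 = 20 each, +1 to first 1
Round 4: Elkhorn=52 Fernhollow=49 → close Elkhorn (overflow 45)
  52÷1 = 52 each, +1 to first 0

Closure order: Greywater, Ashgrove, Cedarfen, Elkhorn
Last habitat: Fernhollow with 101 animals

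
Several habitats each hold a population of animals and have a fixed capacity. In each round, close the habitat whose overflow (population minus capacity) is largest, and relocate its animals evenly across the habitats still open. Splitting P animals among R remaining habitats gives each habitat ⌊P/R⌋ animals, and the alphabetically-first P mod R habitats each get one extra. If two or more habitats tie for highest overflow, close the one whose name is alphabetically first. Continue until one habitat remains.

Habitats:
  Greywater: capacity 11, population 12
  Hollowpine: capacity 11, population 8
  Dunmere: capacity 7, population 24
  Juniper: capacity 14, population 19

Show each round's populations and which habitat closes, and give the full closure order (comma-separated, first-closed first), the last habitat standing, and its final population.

Closure order: Dunmere, Juniper, Greywater
Last habitat: Hollowpine with 63 animals

Round 1: Dunmere=24 Greywater=12 Hollowpine=8 Juniper=19 → close Dunmere (overflow 17)
  24÷3 = 8 each, +1 to first 0
Round 2: Greywater=20 Hollowpine=16 Juniper=27 → close Juniper (overflow 13)
  27÷2 = 13 each, +1 to first 1
Round 3: Greywater=34 Hollowpine=29 → close Greywater (overflow 23)
  34÷1 = 34 each, +1 to first 0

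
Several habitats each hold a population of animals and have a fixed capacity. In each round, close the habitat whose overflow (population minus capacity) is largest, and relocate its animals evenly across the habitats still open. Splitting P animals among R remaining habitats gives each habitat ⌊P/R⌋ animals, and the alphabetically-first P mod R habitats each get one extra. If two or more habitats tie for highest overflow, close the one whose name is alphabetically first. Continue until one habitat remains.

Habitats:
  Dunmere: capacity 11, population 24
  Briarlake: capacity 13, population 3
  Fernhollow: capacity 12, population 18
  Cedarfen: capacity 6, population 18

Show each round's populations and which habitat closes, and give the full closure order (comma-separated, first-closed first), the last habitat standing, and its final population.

Round 1: Briarlake=3 Cedarfen=18 Dunmere=24 Fernhollow=18 → close Dunmere (overflow 13)
  24÷3 = 8 each, +1 to first 0
Round 2: Briarlake=11 Cedarfen=26 Fernhollow=26 → close Cedarfen (overflow 20)
  26÷2 = 13 each, +1 to first 0
Round 3: Briarlake=24 Fernhollow=39 → close Fernhollow (overflow 27)
  39÷1 = 39 each, +1 to first 0

Closure order: Dunmere, Cedarfen, Fernhollow
Last habitat: Briarlake with 63 animals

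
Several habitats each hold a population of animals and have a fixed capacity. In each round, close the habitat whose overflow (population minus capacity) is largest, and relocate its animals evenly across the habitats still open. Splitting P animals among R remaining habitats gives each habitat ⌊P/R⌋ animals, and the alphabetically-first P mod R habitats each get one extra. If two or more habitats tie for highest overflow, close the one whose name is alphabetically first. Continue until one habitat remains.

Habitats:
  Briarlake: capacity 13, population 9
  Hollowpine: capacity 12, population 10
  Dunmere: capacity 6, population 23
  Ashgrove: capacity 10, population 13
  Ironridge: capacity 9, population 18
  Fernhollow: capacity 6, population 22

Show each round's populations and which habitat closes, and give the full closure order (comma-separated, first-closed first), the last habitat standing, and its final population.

Closure order: Dunmere, Fernhollow, Ironridge, Ashgrove, Briarlake
Last habitat: Hollowpine with 95 animals

Round 1: Ashgrove=13 Briarlake=9 Dunmere=23 Fernhollow=22 Hollowpine=10 Ironridge=18 → close Dunmere (overflow 17)
  23÷5 = 4 each, +1 to first 3
Round 2: Ashgrove=18 Briarlake=14 Fernhollow=27 Hollowpine=14 Ironridge=22 → close Fernhollow (overflow 21)
  27÷4 = 6 each, +1 to first 3
Round 3: Ashgrove=25 Briarlake=21 Hollowpine=21 Ironridge=28 → close Ironridge (overflow 19)
  28÷3 = 9 each, +1 to first 1
Round 4: Ashgrove=35 Briarlake=30 Hollowpine=30 → close Ashgrove (overflow 25)
  35÷2 = 17 each, +1 to first 1
Round 5: Briarlake=48 Hollowpine=47 → close Briarlake (overflow 35)
  48÷1 = 48 each, +1 to first 0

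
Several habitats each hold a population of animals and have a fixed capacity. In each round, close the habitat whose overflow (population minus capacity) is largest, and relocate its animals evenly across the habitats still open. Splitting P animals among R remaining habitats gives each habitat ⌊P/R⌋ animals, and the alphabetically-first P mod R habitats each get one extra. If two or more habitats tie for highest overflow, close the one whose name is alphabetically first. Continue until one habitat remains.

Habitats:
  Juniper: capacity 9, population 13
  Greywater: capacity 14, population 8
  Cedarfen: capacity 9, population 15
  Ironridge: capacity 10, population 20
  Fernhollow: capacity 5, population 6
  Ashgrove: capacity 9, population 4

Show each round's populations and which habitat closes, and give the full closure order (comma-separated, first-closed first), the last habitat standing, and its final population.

Closure order: Ironridge, Cedarfen, Juniper, Fernhollow, Ashgrove
Last habitat: Greywater with 66 animals

Round 1: Ashgrove=4 Cedarfen=15 Fernhollow=6 Greywater=8 Ironridge=20 Juniper=13 → close Ironridge (overflow 10)
  20÷5 = 4 each, +1 to first 0
Round 2: Ashgrove=8 Cedarfen=19 Fernhollow=10 Greywater=12 Juniper=17 → close Cedarfen (overflow 10)
  19÷4 = 4 each, +1 to first 3
Round 3: Ashgrove=13 Fernhollow=15 Greywater=17 Juniper=21 → close Juniper (overflow 12)
  21÷3 = 7 each, +1 to first 0
Round 4: Ashgrove=20 Fernhollow=22 Greywater=24 → close Fernhollow (overflow 17)
  22÷2 = 11 each, +1 to first 0
Round 5: Ashgrove=31 Greywater=35 → close Ashgrove (overflow 22)
  31÷1 = 31 each, +1 to first 0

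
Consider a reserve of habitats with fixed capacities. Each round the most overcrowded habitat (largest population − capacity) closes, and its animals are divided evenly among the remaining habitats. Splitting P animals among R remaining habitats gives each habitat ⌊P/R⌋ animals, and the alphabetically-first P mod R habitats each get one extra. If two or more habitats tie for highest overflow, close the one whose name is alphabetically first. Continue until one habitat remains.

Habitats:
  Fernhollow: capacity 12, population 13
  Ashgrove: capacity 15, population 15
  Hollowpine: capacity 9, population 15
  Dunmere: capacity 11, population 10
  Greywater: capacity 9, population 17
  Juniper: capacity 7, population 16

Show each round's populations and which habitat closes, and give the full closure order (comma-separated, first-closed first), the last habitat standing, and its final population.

Round 1: Ashgrove=15 Dunmere=10 Fernhollow=13 Greywater=17 Hollowpine=15 Juniper=16 → close Juniper (overflow 9)
  16÷5 = 3 each, +1 to first 1
Round 2: Ashgrove=19 Dunmere=13 Fernhollow=16 Greywater=20 Hollowpine=18 → close Greywater (overflow 11)
  20÷4 = 5 each, +1 to first 0
Round 3: Ashgrove=24 Dunmere=18 Fernhollow=21 Hollowpine=23 → close Hollowpine (overflow 14)
  23÷3 = 7 each, +1 to first 2
Round 4: Ashgrove=32 Dunmere=26 Fernhollow=28 → close Ashgrove (overflow 17)
  32÷2 = 16 each, +1 to first 0
Round 5: Dunmere=42 Fernhollow=44 → close Fernhollow (overflow 32)
  44÷1 = 44 each, +1 to first 0

Closure order: Juniper, Greywater, Hollowpine, Ashgrove, Fernhollow
Last habitat: Dunmere with 86 animals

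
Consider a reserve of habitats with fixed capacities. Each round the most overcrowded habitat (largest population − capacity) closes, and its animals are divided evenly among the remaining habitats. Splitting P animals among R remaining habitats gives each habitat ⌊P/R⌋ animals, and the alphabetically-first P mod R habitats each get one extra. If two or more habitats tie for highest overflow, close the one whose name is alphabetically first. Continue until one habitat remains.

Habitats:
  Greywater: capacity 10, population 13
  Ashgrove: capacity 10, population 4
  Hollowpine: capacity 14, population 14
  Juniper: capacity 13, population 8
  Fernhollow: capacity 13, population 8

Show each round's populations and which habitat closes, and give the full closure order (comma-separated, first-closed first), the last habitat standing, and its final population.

Closure order: Greywater, Hollowpine, Ashgrove, Fernhollow
Last habitat: Juniper with 47 animals

Round 1: Ashgrove=4 Fernhollow=8 Greywater=13 Hollowpine=14 Juniper=8 → close Greywater (overflow 3)
  13÷4 = 3 each, +1 to first 1
Round 2: Ashgrove=8 Fernhollow=11 Hollowpine=17 Juniper=11 → close Hollowpine (overflow 3)
  17÷3 = 5 each, +1 to first 2
Round 3: Ashgrove=14 Fernhollow=17 Juniper=16 → close Ashgrove (overflow 4)
  14÷2 = 7 each, +1 to first 0
Round 4: Fernhollow=24 Juniper=23 → close Fernhollow (overflow 11)
  24÷1 = 24 each, +1 to first 0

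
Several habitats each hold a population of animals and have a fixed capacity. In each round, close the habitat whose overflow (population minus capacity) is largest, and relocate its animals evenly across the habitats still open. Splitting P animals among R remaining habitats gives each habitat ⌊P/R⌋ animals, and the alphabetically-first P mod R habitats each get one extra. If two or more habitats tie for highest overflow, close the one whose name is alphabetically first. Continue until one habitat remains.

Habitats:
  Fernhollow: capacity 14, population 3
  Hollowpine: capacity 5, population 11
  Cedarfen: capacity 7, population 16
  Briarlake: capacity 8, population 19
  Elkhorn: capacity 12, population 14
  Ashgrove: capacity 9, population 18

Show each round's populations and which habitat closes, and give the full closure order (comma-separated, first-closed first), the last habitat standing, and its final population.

Closure order: Briarlake, Ashgrove, Cedarfen, Hollowpine, Elkhorn
Last habitat: Fernhollow with 81 animals

Round 1: Ashgrove=18 Briarlake=19 Cedarfen=16 Elkhorn=14 Fernhollow=3 Hollowpine=11 → close Briarlake (overflow 11)
  19÷5 = 3 each, +1 to first 4
Round 2: Ashgrove=22 Cedarfen=20 Elkhorn=18 Fernhollow=7 Hollowpine=14 → close Ashgrove (overflow 13)
  22÷4 = 5 each, +1 to first 2
Round 3: Cedarfen=26 Elkhorn=24 Fernhollow=12 Hollowpine=19 → close Cedarfen (overflow 19)
  26÷3 = 8 each, +1 to first 2
Round 4: Elkhorn=33 Fernhollow=21 Hollowpine=27 → close Hollowpine (overflow 22)
  27÷2 = 13 each, +1 to first 1
Round 5: Elkhorn=47 Fernhollow=34 → close Elkhorn (overflow 35)
  47÷1 = 47 each, +1 to first 0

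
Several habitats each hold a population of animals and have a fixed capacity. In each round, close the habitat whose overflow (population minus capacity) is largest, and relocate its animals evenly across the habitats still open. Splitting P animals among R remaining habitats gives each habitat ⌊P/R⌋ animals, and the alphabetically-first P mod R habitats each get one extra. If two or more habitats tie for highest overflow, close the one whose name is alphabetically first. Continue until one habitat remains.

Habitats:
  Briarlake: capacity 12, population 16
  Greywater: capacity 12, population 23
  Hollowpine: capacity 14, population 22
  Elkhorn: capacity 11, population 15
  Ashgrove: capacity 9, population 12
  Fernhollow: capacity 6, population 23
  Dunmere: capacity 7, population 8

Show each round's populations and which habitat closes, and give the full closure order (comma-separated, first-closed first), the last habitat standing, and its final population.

Round 1: Ashgrove=12 Briarlake=16 Dunmere=8 Elkhorn=15 Fernhollow=23 Greywater=23 Hollowpine=22 → close Fernhollow (overflow 17)
  23÷6 = 3 each, +1 to first 5
Round 2: Ashgrove=16 Briarlake=20 Dunmere=12 Elkhorn=19 Greywater=27 Hollowpine=25 → close Greywater (overflow 15)
  27÷5 = 5 each, +1 to first 2
Round 3: Ashgrove=22 Briarlake=26 Dunmere=17 Elkhorn=24 Hollowpine=30 → close Hollowpine (overflow 16)
  30÷4 = 7 each, +1 to first 2
Round 4: Ashgrove=30 Briarlake=34 Dunmere=24 Elkhorn=31 → close Briarlake (overflow 22)
  34÷3 = 11 each, +1 to first 1
Round 5: Ashgrove=42 Dunmere=35 Elkhorn=42 → close Ashgrove (overflow 33)
  42÷2 = 21 each, +1 to first 0
Round 6: Dunmere=56 Elkhorn=63 → close Elkhorn (overflow 52)
  63÷1 = 63 each, +1 to first 0

Closure order: Fernhollow, Greywater, Hollowpine, Briarlake, Ashgrove, Elkhorn
Last habitat: Dunmere with 119 animals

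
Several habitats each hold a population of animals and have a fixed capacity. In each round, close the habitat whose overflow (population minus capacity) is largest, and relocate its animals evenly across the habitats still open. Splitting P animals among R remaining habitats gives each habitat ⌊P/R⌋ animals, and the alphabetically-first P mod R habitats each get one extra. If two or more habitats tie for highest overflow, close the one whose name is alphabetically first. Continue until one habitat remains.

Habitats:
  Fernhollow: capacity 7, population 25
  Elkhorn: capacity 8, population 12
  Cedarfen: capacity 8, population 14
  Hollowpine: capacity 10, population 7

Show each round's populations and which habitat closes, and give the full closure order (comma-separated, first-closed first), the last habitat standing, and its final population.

Closure order: Fernhollow, Cedarfen, Elkhorn
Last habitat: Hollowpine with 58 animals

Round 1: Cedarfen=14 Elkhorn=12 Fernhollow=25 Hollowpine=7 → close Fernhollow (overflow 18)
  25÷3 = 8 each, +1 to first 1
Round 2: Cedarfen=23 Elkhorn=20 Hollowpine=15 → close Cedarfen (overflow 15)
  23÷2 = 11 each, +1 to first 1
Round 3: Elkhorn=32 Hollowpine=26 → close Elkhorn (overflow 24)
  32÷1 = 32 each, +1 to first 0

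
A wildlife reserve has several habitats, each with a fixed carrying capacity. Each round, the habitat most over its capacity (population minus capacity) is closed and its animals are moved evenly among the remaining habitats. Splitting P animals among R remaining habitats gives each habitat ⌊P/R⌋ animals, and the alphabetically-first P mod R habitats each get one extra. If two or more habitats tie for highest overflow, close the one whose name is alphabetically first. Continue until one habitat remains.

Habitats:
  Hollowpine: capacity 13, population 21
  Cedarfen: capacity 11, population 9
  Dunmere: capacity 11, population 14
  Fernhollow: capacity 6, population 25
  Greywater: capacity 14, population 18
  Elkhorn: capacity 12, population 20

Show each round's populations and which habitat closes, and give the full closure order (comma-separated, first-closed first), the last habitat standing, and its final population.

Closure order: Fernhollow, Elkhorn, Hollowpine, Dunmere, Greywater
Last habitat: Cedarfen with 107 animals

Round 1: Cedarfen=9 Dunmere=14 Elkhorn=20 Fernhollow=25 Greywater=18 Hollowpine=21 → close Fernhollow (overflow 19)
  25÷5 = 5 each, +1 to first 0
Round 2: Cedarfen=14 Dunmere=19 Elkhorn=25 Greywater=23 Hollowpine=26 → close Elkhorn (overflow 13)
  25÷4 = 6 each, +1 to first 1
Round 3: Cedarfen=21 Dunmere=25 Greywater=29 Hollowpine=32 → close Hollowpine (overflow 19)
  32÷3 = 10 each, +1 to first 2
Round 4: Cedarfen=32 Dunmere=36 Greywater=39 → close Dunmere (overflow 25)
  36÷2 = 18 each, +1 to first 0
Round 5: Cedarfen=50 Greywater=57 → close Greywater (overflow 43)
  57÷1 = 57 each, +1 to first 0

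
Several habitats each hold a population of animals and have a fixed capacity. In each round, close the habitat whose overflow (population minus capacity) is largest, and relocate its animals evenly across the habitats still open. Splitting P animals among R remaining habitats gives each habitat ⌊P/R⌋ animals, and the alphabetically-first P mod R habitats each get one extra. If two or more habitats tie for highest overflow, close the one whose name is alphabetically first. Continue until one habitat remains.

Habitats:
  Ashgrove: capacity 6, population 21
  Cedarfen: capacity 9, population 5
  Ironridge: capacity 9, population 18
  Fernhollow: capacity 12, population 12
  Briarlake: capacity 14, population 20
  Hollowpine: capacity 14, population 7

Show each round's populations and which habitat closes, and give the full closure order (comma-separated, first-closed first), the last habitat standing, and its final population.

Round 1: Ashgrove=21 Briarlake=20 Cedarfen=5 Fernhollow=12 Hollowpine=7 Ironridge=18 → close Ashgrove (overflow 15)
  21÷5 = 4 each, +1 to first 1
Round 2: Briarlake=25 Cedarfen=9 Fernhollow=16 Hollowpine=11 Ironridge=22 → close Ironridge (overflow 13)
  22÷4 = 5 each, +1 to first 2
Round 3: Briarlake=31 Cedarfen=15 Fernhollow=21 Hollowpine=16 → close Briarlake (overflow 17)
  31÷3 = 10 each, +1 to first 1
Round 4: Cedarfen=26 Fernhollow=31 Hollowpine=26 → close Fernhollow (overflow 19)
  31÷2 = 15 each, +1 to first 1
Round 5: Cedarfen=42 Hollowpine=41 → close Cedarfen (overflow 33)
  42÷1 = 42 each, +1 to first 0

Closure order: Ashgrove, Ironridge, Briarlake, Fernhollow, Cedarfen
Last habitat: Hollowpine with 83 animals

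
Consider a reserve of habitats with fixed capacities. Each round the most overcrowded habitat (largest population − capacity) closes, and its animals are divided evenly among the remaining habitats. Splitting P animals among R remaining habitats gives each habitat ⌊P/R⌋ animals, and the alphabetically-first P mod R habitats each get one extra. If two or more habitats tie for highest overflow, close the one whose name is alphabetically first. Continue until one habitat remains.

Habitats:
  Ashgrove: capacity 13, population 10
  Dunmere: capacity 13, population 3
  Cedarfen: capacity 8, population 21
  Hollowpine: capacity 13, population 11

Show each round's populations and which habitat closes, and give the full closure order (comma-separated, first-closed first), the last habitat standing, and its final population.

Round 1: Ashgrove=10 Cedarfen=21 Dunmere=3 Hollowpine=11 → close Cedarfen (overflow 13)
  21÷3 = 7 each, +1 to first 0
Round 2: Ashgrove=17 Dunmere=10 Hollowpine=18 → close Hollowpine (overflow 5)
  18÷2 = 9 each, +1 to first 0
Round 3: Ashgrove=26 Dunmere=19 → close Ashgrove (overflow 13)
  26÷1 = 26 each, +1 to first 0

Closure order: Cedarfen, Hollowpine, Ashgrove
Last habitat: Dunmere with 45 animals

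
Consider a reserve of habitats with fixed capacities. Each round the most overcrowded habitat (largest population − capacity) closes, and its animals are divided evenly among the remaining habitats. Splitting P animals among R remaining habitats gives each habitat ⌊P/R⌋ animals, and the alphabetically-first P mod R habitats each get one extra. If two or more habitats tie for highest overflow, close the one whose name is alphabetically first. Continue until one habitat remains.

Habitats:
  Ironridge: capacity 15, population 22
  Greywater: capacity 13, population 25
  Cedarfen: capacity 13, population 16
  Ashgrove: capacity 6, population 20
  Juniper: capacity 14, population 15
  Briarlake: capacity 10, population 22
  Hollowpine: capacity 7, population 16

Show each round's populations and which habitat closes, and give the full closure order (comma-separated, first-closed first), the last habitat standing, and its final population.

Closure order: Ashgrove, Briarlake, Greywater, Hollowpine, Ironridge, Cedarfen
Last habitat: Juniper with 136 animals

Round 1: Ashgrove=20 Briarlake=22 Cedarfen=16 Greywater=25 Hollowpine=16 Ironridge=22 Juniper=15 → close Ashgrove (overflow 14)
  20÷6 = 3 each, +1 to first 2
Round 2: Briarlake=26 Cedarfen=20 Greywater=28 Hollowpine=19 Ironridge=25 Juniper=18 → close Briarlake (overflow 16)
  26÷5 = 5 each, +1 to first 1
Round 3: Cedarfen=26 Greywater=33 Hollowpine=24 Ironridge=30 Juniper=23 → close Greywater (overflow 20)
  33÷4 = 8 each, +1 to first 1
Round 4: Cedarfen=35 Hollowpine=32 Ironridge=38 Juniper=31 → close Hollowpine (overflow 25)
  32÷3 = 10 each, +1 to first 2
Round 5: Cedarfen=46 Ironridge=49 Juniper=41 → close Ironridge (overflow 34)
  49÷2 = 24 each, +1 to first 1
Round 6: Cedarfen=71 Juniper=65 → close Cedarfen (overflow 58)
  71÷1 = 71 each, +1 to first 0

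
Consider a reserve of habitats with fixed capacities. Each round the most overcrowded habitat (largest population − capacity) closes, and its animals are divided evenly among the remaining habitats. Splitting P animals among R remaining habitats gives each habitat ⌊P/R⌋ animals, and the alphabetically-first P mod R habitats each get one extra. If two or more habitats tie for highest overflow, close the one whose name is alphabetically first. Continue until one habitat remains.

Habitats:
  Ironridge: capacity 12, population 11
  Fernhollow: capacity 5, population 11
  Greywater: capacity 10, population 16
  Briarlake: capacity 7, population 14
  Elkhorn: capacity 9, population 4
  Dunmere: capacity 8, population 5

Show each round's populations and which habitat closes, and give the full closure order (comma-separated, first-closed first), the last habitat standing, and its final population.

Closure order: Briarlake, Fernhollow, Greywater, Dunmere, Ironridge
Last habitat: Elkhorn with 61 animals

Round 1: Briarlake=14 Dunmere=5 Elkhorn=4 Fernhollow=11 Greywater=16 Ironridge=11 → close Briarlake (overflow 7)
  14÷5 = 2 each, +1 to first 4
Round 2: Dunmere=8 Elkhorn=7 Fernhollow=14 Greywater=19 Ironridge=13 → close Fernhollow (overflow 9)
  14÷4 = 3 each, +1 to first 2
Round 3: Dunmere=12 Elkhorn=11 Greywater=22 Ironridge=16 → close Greywater (overflow 12)
  22÷3 = 7 each, +1 to first 1
Round 4: Dunmere=20 Elkhorn=18 Ironridge=23 → close Dunmere (overflow 12)
  20÷2 = 10 each, +1 to first 0
Round 5: Elkhorn=28 Ironridge=33 → close Ironridge (overflow 21)
  33÷1 = 33 each, +1 to first 0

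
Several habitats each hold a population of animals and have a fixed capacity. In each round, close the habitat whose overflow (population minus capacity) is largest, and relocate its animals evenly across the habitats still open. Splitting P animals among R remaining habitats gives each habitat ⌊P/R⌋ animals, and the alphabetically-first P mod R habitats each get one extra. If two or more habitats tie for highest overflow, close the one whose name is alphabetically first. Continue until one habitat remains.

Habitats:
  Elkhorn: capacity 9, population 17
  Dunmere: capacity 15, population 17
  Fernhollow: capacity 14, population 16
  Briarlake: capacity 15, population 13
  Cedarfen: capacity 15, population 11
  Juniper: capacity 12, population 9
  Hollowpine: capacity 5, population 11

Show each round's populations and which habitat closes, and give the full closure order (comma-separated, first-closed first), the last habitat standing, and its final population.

Closure order: Elkhorn, Hollowpine, Dunmere, Fernhollow, Briarlake, Cedarfen
Last habitat: Juniper with 94 animals

Round 1: Briarlake=13 Cedarfen=11 Dunmere=17 Elkhorn=17 Fernhollow=16 Hollowpine=11 Juniper=9 → close Elkhorn (overflow 8)
  17÷6 = 2 each, +1 to first 5
Round 2: Briarlake=16 Cedarfen=14 Dunmere=20 Fernhollow=19 Hollowpine=14 Juniper=11 → close Hollowpine (overflow 9)
  14÷5 = 2 each, +1 to first 4
Round 3: Briarlake=19 Cedarfen=17 Dunmere=23 Fernhollow=22 Juniper=13 → close Dunmere (overflow 8)
  23÷4 = 5 each, +1 to first 3
Round 4: Briarlake=25 Cedarfen=23 Fernhollow=28 Juniper=18 → close Fernhollow (overflow 14)
  28÷3 = 9 each, +1 to first 1
Round 5: Briarlake=35 Cedarfen=32 Juniper=27 → close Briarlake (overflow 20)
  35÷2 = 17 each, +1 to first 1
Round 6: Cedarfen=50 Juniper=44 → close Cedarfen (overflow 35)
  50÷1 = 50 each, +1 to first 0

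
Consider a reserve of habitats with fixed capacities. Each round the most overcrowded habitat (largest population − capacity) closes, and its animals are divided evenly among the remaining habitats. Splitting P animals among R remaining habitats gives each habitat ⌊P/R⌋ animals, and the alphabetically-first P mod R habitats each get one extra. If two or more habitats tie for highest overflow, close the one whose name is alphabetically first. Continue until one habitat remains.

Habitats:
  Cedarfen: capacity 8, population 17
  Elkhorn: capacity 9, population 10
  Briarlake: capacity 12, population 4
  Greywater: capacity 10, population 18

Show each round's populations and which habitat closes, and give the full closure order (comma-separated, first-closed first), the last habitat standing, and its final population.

Closure order: Cedarfen, Greywater, Elkhorn
Last habitat: Briarlake with 49 animals

Round 1: Briarlake=4 Cedarfen=17 Elkhorn=10 Greywater=18 → close Cedarfen (overflow 9)
  17÷3 = 5 each, +1 to first 2
Round 2: Briarlake=10 Elkhorn=16 Greywater=23 → close Greywater (overflow 13)
  23÷2 = 11 each, +1 to first 1
Round 3: Briarlake=22 Elkhorn=27 → close Elkhorn (overflow 18)
  27÷1 = 27 each, +1 to first 0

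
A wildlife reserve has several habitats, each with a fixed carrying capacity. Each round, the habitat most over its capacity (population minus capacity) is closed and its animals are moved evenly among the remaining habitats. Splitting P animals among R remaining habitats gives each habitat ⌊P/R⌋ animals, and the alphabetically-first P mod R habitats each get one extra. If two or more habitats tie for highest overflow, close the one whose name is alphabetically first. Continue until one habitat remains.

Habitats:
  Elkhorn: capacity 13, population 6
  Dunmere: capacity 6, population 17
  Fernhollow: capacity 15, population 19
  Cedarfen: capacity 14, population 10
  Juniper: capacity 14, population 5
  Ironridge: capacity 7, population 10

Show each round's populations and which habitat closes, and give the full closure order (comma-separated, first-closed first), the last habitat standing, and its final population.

Closure order: Dunmere, Fernhollow, Ironridge, Cedarfen, Elkhorn
Last habitat: Juniper with 67 animals

Round 1: Cedarfen=10 Dunmere=17 Elkhorn=6 Fernhollow=19 Ironridge=10 Juniper=5 → close Dunmere (overflow 11)
  17÷5 = 3 each, +1 to first 2
Round 2: Cedarfen=14 Elkhorn=10 Fernhollow=22 Ironridge=13 Juniper=8 → close Fernhollow (overflow 7)
  22÷4 = 5 each, +1 to first 2
Round 3: Cedarfen=20 Elkhorn=16 Ironridge=18 Juniper=13 → close Ironridge (overflow 11)
  18÷3 = 6 each, +1 to first 0
Round 4: Cedarfen=26 Elkhorn=22 Juniper=19 → close Cedarfen (overflow 12)
  26÷2 = 13 each, +1 to first 0
Round 5: Elkhorn=35 Juniper=32 → close Elkhorn (overflow 22)
  35÷1 = 35 each, +1 to first 0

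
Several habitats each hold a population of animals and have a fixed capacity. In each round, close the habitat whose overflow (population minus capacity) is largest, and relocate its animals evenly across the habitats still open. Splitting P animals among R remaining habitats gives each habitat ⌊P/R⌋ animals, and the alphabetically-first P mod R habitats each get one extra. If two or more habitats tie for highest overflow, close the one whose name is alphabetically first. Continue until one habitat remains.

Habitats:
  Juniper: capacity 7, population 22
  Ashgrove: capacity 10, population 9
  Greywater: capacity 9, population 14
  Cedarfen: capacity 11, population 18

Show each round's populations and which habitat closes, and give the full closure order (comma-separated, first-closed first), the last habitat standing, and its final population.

Round 1: Ashgrove=9 Cedarfen=18 Greywater=14 Juniper=22 → close Juniper (overflow 15)
  22÷3 = 7 each, +1 to first 1
Round 2: Ashgrove=17 Cedarfen=25 Greywater=21 → close Cedarfen (overflow 14)
  25÷2 = 12 each, +1 to first 1
Round 3: Ashgrove=30 Greywater=33 → close Greywater (overflow 24)
  33÷1 = 33 each, +1 to first 0

Closure order: Juniper, Cedarfen, Greywater
Last habitat: Ashgrove with 63 animals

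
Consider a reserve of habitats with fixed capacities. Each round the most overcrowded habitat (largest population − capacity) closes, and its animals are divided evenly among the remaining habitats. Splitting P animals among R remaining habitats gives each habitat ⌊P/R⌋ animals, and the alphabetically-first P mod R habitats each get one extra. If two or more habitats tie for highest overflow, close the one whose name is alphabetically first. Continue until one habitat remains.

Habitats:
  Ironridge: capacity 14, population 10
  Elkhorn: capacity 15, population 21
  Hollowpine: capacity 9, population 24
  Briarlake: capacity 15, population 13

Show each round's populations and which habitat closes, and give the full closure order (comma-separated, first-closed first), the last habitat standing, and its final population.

Closure order: Hollowpine, Elkhorn, Briarlake
Last habitat: Ironridge with 68 animals

Round 1: Briarlake=13 Elkhorn=21 Hollowpine=24 Ironridge=10 → close Hollowpine (overflow 15)
  24÷3 = 8 each, +1 to first 0
Round 2: Briarlake=21 Elkhorn=29 Ironridge=18 → close Elkhorn (overflow 14)
  29÷2 = 14 each, +1 to first 1
Round 3: Briarlake=36 Ironridge=32 → close Briarlake (overflow 21)
  36÷1 = 36 each, +1 to first 0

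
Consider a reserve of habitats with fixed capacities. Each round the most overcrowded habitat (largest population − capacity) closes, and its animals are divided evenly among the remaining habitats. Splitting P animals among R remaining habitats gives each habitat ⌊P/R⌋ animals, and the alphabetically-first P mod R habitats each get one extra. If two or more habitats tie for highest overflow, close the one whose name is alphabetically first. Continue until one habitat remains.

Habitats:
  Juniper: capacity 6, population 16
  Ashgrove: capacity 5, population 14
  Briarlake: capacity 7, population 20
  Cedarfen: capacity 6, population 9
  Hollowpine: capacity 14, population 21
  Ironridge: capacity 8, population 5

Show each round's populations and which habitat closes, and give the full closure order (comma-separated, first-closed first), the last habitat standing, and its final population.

Round 1: Ashgrove=14 Briarlake=20 Cedarfen=9 Hollowpine=21 Ironridge=5 Juniper=16 → close Briarlake (overflow 13)
  20÷5 = 4 each, +1 to first 0
Round 2: Ashgrove=18 Cedarfen=13 Hollowpine=25 Ironridge=9 Juniper=20 → close Juniper (overflow 14)
  20÷4 = 5 each, +1 to first 0
Round 3: Ashgrove=23 Cedarfen=18 Hollowpine=30 Ironridge=14 → close Ashgrove (overflow 18)
  23÷3 = 7 each, +1 to first 2
Round 4: Cedarfen=26 Hollowpine=38 Ironridge=21 → close Hollowpine (overflow 24)
  38÷2 = 19 each, +1 to first 0
Round 5: Cedarfen=45 Ironridge=40 → close Cedarfen (overflow 39)
  45÷1 = 45 each, +1 to first 0

Closure order: Briarlake, Juniper, Ashgrove, Hollowpine, Cedarfen
Last habitat: Ironridge with 85 animals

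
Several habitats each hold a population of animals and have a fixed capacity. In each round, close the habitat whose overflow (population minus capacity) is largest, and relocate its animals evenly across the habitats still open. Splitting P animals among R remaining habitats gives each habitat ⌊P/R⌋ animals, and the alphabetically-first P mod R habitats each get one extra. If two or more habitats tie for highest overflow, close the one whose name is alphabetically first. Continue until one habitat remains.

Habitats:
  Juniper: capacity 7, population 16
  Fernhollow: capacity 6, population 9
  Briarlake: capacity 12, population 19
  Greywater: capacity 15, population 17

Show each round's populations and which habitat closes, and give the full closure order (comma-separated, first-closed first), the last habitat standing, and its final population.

Closure order: Juniper, Briarlake, Fernhollow
Last habitat: Greywater with 61 animals

Round 1: Briarlake=19 Fernhollow=9 Greywater=17 Juniper=16 → close Juniper (overflow 9)
  16÷3 = 5 each, +1 to first 1
Round 2: Briarlake=25 Fernhollow=14 Greywater=22 → close Briarlake (overflow 13)
  25÷2 = 12 each, +1 to first 1
Round 3: Fernhollow=27 Greywater=34 → close Fernhollow (overflow 21)
  27÷1 = 27 each, +1 to first 0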